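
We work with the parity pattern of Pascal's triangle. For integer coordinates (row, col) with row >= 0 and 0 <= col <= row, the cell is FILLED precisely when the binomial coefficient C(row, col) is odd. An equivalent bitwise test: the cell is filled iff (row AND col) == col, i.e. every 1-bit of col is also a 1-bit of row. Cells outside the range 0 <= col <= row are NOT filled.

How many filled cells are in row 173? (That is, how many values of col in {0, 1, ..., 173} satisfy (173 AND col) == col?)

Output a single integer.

Answer: 32

Derivation:
173 in binary = 10101101
popcount(173) = number of 1-bits in 10101101 = 5
A col c satisfies (173 AND c) == c iff every set bit of c is also set in 173; each of the 5 set bits of 173 can independently be on or off in c.
count = 2^5 = 32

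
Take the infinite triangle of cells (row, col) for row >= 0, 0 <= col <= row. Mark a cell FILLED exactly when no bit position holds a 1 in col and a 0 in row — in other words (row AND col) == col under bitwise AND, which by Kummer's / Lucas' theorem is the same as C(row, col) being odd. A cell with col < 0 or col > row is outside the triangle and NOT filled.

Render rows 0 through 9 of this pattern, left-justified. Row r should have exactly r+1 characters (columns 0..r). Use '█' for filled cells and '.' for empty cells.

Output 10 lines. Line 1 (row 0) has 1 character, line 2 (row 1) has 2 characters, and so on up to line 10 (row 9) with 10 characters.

Answer: █
██
█.█
████
█...█
██..██
█.█.█.█
████████
█.......█
██......██

Derivation:
r0=0: █
r1=1: ██
r2=10: █.█
r3=11: ████
r4=100: █...█
r5=101: ██..██
r6=110: █.█.█.█
r7=111: ████████
r8=1000: █.......█
r9=1001: ██......██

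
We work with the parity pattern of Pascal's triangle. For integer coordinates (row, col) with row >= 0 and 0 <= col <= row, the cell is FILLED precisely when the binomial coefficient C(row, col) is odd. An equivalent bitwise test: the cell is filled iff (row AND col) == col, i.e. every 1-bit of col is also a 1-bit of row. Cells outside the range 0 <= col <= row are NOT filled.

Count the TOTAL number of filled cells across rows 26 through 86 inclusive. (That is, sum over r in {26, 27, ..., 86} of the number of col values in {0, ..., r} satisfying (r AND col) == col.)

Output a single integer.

Answer: 820

Derivation:
r26=11010 pc3: +8 =8
r27=11011 pc4: +16 =24
r28=11100 pc3: +8 =32
r29=11101 pc4: +16 =48
r30=11110 pc4: +16 =64
r31=11111 pc5: +32 =96
r32=100000 pc1: +2 =98
r33=100001 pc2: +4 =102
r34=100010 pc2: +4 =106
r35=100011 pc3: +8 =114
r36=100100 pc2: +4 =118
r37=100101 pc3: +8 =126
r38=100110 pc3: +8 =134
r39=100111 pc4: +16 =150
r40=101000 pc2: +4 =154
r41=101001 pc3: +8 =162
r42=101010 pc3: +8 =170
r43=101011 pc4: +16 =186
r44=101100 pc3: +8 =194
r45=101101 pc4: +16 =210
r46=101110 pc4: +16 =226
r47=101111 pc5: +32 =258
r48=110000 pc2: +4 =262
r49=110001 pc3: +8 =270
r50=110010 pc3: +8 =278
r51=110011 pc4: +16 =294
r52=110100 pc3: +8 =302
r53=110101 pc4: +16 =318
r54=110110 pc4: +16 =334
r55=110111 pc5: +32 =366
r56=111000 pc3: +8 =374
r57=111001 pc4: +16 =390
r58=111010 pc4: +16 =406
r59=111011 pc5: +32 =438
r60=111100 pc4: +16 =454
r61=111101 pc5: +32 =486
r62=111110 pc5: +32 =518
r63=111111 pc6: +64 =582
r64=1000000 pc1: +2 =584
r65=1000001 pc2: +4 =588
r66=1000010 pc2: +4 =592
r67=1000011 pc3: +8 =600
r68=1000100 pc2: +4 =604
r69=1000101 pc3: +8 =612
r70=1000110 pc3: +8 =620
r71=1000111 pc4: +16 =636
r72=1001000 pc2: +4 =640
r73=1001001 pc3: +8 =648
r74=1001010 pc3: +8 =656
r75=1001011 pc4: +16 =672
r76=1001100 pc3: +8 =680
r77=1001101 pc4: +16 =696
r78=1001110 pc4: +16 =712
r79=1001111 pc5: +32 =744
r80=1010000 pc2: +4 =748
r81=1010001 pc3: +8 =756
r82=1010010 pc3: +8 =764
r83=1010011 pc4: +16 =780
r84=1010100 pc3: +8 =788
r85=1010101 pc4: +16 =804
r86=1010110 pc4: +16 =820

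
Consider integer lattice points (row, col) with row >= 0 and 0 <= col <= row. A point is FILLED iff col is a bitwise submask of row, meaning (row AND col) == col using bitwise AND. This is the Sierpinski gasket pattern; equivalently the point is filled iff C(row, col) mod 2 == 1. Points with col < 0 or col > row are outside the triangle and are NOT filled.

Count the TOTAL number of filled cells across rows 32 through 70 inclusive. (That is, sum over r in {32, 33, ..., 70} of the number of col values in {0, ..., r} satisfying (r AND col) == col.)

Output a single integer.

Answer: 524

Derivation:
r32=100000 pc1: +2 =2
r33=100001 pc2: +4 =6
r34=100010 pc2: +4 =10
r35=100011 pc3: +8 =18
r36=100100 pc2: +4 =22
r37=100101 pc3: +8 =30
r38=100110 pc3: +8 =38
r39=100111 pc4: +16 =54
r40=101000 pc2: +4 =58
r41=101001 pc3: +8 =66
r42=101010 pc3: +8 =74
r43=101011 pc4: +16 =90
r44=101100 pc3: +8 =98
r45=101101 pc4: +16 =114
r46=101110 pc4: +16 =130
r47=101111 pc5: +32 =162
r48=110000 pc2: +4 =166
r49=110001 pc3: +8 =174
r50=110010 pc3: +8 =182
r51=110011 pc4: +16 =198
r52=110100 pc3: +8 =206
r53=110101 pc4: +16 =222
r54=110110 pc4: +16 =238
r55=110111 pc5: +32 =270
r56=111000 pc3: +8 =278
r57=111001 pc4: +16 =294
r58=111010 pc4: +16 =310
r59=111011 pc5: +32 =342
r60=111100 pc4: +16 =358
r61=111101 pc5: +32 =390
r62=111110 pc5: +32 =422
r63=111111 pc6: +64 =486
r64=1000000 pc1: +2 =488
r65=1000001 pc2: +4 =492
r66=1000010 pc2: +4 =496
r67=1000011 pc3: +8 =504
r68=1000100 pc2: +4 =508
r69=1000101 pc3: +8 =516
r70=1000110 pc3: +8 =524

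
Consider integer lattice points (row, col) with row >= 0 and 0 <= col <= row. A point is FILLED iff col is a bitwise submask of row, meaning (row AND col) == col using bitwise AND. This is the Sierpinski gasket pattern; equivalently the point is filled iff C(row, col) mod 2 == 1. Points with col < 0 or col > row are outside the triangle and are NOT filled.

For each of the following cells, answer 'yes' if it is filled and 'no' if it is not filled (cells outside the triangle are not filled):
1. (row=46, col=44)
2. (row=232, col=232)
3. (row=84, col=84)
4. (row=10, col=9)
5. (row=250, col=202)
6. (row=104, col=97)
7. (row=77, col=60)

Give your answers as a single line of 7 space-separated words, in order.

Answer: yes yes yes no yes no no

Derivation:
(46,44): row=0b101110, col=0b101100, row AND col = 0b101100 = 44; 44 == 44 -> filled
(232,232): row=0b11101000, col=0b11101000, row AND col = 0b11101000 = 232; 232 == 232 -> filled
(84,84): row=0b1010100, col=0b1010100, row AND col = 0b1010100 = 84; 84 == 84 -> filled
(10,9): row=0b1010, col=0b1001, row AND col = 0b1000 = 8; 8 != 9 -> empty
(250,202): row=0b11111010, col=0b11001010, row AND col = 0b11001010 = 202; 202 == 202 -> filled
(104,97): row=0b1101000, col=0b1100001, row AND col = 0b1100000 = 96; 96 != 97 -> empty
(77,60): row=0b1001101, col=0b111100, row AND col = 0b1100 = 12; 12 != 60 -> empty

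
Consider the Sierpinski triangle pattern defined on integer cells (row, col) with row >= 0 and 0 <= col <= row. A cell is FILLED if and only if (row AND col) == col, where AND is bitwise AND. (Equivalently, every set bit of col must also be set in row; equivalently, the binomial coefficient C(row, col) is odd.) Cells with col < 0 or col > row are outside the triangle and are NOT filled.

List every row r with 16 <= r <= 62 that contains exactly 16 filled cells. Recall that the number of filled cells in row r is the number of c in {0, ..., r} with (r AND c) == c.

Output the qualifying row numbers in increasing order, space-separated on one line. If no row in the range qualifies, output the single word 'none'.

Answer: 23 27 29 30 39 43 45 46 51 53 54 57 58 60

Derivation:
Row r has 2^popcount(r) filled cells, so we need popcount(r) = log2(16) = 4.
Scan r = 16..62 and keep those with exactly 4 one-bits:
r=16=10000 popcount=1 -> skip
r=17=10001 popcount=2 -> skip
r=18=10010 popcount=2 -> skip
r=19=10011 popcount=3 -> skip
r=20=10100 popcount=2 -> skip
r=21=10101 popcount=3 -> skip
r=22=10110 popcount=3 -> skip
r=23=10111 popcount=4 -> KEEP
r=24=11000 popcount=2 -> skip
r=25=11001 popcount=3 -> skip
r=26=11010 popcount=3 -> skip
r=27=11011 popcount=4 -> KEEP
r=28=11100 popcount=3 -> skip
r=29=11101 popcount=4 -> KEEP
r=30=11110 popcount=4 -> KEEP
r=31=11111 popcount=5 -> skip
r=32=100000 popcount=1 -> skip
r=33=100001 popcount=2 -> skip
r=34=100010 popcount=2 -> skip
r=35=100011 popcount=3 -> skip
r=36=100100 popcount=2 -> skip
r=37=100101 popcount=3 -> skip
r=38=100110 popcount=3 -> skip
r=39=100111 popcount=4 -> KEEP
r=40=101000 popcount=2 -> skip
r=41=101001 popcount=3 -> skip
r=42=101010 popcount=3 -> skip
r=43=101011 popcount=4 -> KEEP
r=44=101100 popcount=3 -> skip
r=45=101101 popcount=4 -> KEEP
r=46=101110 popcount=4 -> KEEP
r=47=101111 popcount=5 -> skip
r=48=110000 popcount=2 -> skip
r=49=110001 popcount=3 -> skip
r=50=110010 popcount=3 -> skip
r=51=110011 popcount=4 -> KEEP
r=52=110100 popcount=3 -> skip
r=53=110101 popcount=4 -> KEEP
r=54=110110 popcount=4 -> KEEP
r=55=110111 popcount=5 -> skip
r=56=111000 popcount=3 -> skip
r=57=111001 popcount=4 -> KEEP
r=58=111010 popcount=4 -> KEEP
r=59=111011 popcount=5 -> skip
r=60=111100 popcount=4 -> KEEP
r=61=111101 popcount=5 -> skip
r=62=111110 popcount=5 -> skip
Kept rows: 23 27 29 30 39 43 45 46 51 53 54 57 58 60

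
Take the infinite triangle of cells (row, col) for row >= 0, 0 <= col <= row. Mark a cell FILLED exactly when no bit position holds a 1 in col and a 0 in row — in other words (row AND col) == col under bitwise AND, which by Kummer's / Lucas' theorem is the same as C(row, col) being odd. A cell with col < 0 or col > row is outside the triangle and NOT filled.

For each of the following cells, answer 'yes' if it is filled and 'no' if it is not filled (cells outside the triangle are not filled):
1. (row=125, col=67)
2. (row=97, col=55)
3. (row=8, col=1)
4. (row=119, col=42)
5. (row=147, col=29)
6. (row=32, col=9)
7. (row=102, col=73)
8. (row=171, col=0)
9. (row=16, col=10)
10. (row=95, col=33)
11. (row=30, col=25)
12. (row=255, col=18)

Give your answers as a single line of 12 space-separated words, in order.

(125,67): row=0b1111101, col=0b1000011, row AND col = 0b1000001 = 65; 65 != 67 -> empty
(97,55): row=0b1100001, col=0b110111, row AND col = 0b100001 = 33; 33 != 55 -> empty
(8,1): row=0b1000, col=0b1, row AND col = 0b0 = 0; 0 != 1 -> empty
(119,42): row=0b1110111, col=0b101010, row AND col = 0b100010 = 34; 34 != 42 -> empty
(147,29): row=0b10010011, col=0b11101, row AND col = 0b10001 = 17; 17 != 29 -> empty
(32,9): row=0b100000, col=0b1001, row AND col = 0b0 = 0; 0 != 9 -> empty
(102,73): row=0b1100110, col=0b1001001, row AND col = 0b1000000 = 64; 64 != 73 -> empty
(171,0): row=0b10101011, col=0b0, row AND col = 0b0 = 0; 0 == 0 -> filled
(16,10): row=0b10000, col=0b1010, row AND col = 0b0 = 0; 0 != 10 -> empty
(95,33): row=0b1011111, col=0b100001, row AND col = 0b1 = 1; 1 != 33 -> empty
(30,25): row=0b11110, col=0b11001, row AND col = 0b11000 = 24; 24 != 25 -> empty
(255,18): row=0b11111111, col=0b10010, row AND col = 0b10010 = 18; 18 == 18 -> filled

Answer: no no no no no no no yes no no no yes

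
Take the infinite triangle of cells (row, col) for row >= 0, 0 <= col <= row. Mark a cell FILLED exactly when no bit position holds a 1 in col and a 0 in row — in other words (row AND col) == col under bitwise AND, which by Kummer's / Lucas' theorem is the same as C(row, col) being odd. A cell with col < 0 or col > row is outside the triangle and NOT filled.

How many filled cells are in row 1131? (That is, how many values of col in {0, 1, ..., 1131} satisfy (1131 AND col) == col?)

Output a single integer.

Answer: 64

Derivation:
1131 in binary = 10001101011
popcount(1131) = number of 1-bits in 10001101011 = 6
A col c satisfies (1131 AND c) == c iff every set bit of c is also set in 1131; each of the 6 set bits of 1131 can independently be on or off in c.
count = 2^6 = 64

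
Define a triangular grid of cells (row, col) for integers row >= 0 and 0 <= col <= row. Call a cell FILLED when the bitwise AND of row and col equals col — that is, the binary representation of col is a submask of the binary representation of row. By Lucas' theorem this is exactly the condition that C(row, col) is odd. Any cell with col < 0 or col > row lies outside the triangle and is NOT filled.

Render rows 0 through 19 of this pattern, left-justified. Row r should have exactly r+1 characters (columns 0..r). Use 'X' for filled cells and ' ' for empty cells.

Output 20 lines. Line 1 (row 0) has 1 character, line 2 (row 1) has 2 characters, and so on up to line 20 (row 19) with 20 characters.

r0=0: X
r1=1: XX
r2=10: X X
r3=11: XXXX
r4=100: X   X
r5=101: XX  XX
r6=110: X X X X
r7=111: XXXXXXXX
r8=1000: X       X
r9=1001: XX      XX
r10=1010: X X     X X
r11=1011: XXXX    XXXX
r12=1100: X   X   X   X
r13=1101: XX  XX  XX  XX
r14=1110: X X X X X X X X
r15=1111: XXXXXXXXXXXXXXXX
r16=10000: X               X
r17=10001: XX              XX
r18=10010: X X             X X
r19=10011: XXXX            XXXX

Answer: X
XX
X X
XXXX
X   X
XX  XX
X X X X
XXXXXXXX
X       X
XX      XX
X X     X X
XXXX    XXXX
X   X   X   X
XX  XX  XX  XX
X X X X X X X X
XXXXXXXXXXXXXXXX
X               X
XX              XX
X X             X X
XXXX            XXXX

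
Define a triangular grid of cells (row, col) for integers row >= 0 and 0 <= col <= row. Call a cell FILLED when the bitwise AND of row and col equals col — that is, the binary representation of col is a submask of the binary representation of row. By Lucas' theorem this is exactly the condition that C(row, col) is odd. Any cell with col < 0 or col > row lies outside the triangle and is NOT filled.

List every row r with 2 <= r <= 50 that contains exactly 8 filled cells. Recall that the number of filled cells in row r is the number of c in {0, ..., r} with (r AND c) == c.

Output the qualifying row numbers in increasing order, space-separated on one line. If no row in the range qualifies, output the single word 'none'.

Row r has 2^popcount(r) filled cells, so we need popcount(r) = log2(8) = 3.
Scan r = 2..50 and keep those with exactly 3 one-bits:
r=2=10 popcount=1 -> skip
r=3=11 popcount=2 -> skip
r=4=100 popcount=1 -> skip
r=5=101 popcount=2 -> skip
r=6=110 popcount=2 -> skip
r=7=111 popcount=3 -> KEEP
r=8=1000 popcount=1 -> skip
r=9=1001 popcount=2 -> skip
r=10=1010 popcount=2 -> skip
r=11=1011 popcount=3 -> KEEP
r=12=1100 popcount=2 -> skip
r=13=1101 popcount=3 -> KEEP
r=14=1110 popcount=3 -> KEEP
r=15=1111 popcount=4 -> skip
r=16=10000 popcount=1 -> skip
r=17=10001 popcount=2 -> skip
r=18=10010 popcount=2 -> skip
r=19=10011 popcount=3 -> KEEP
r=20=10100 popcount=2 -> skip
r=21=10101 popcount=3 -> KEEP
r=22=10110 popcount=3 -> KEEP
r=23=10111 popcount=4 -> skip
r=24=11000 popcount=2 -> skip
r=25=11001 popcount=3 -> KEEP
r=26=11010 popcount=3 -> KEEP
r=27=11011 popcount=4 -> skip
r=28=11100 popcount=3 -> KEEP
r=29=11101 popcount=4 -> skip
r=30=11110 popcount=4 -> skip
r=31=11111 popcount=5 -> skip
r=32=100000 popcount=1 -> skip
r=33=100001 popcount=2 -> skip
r=34=100010 popcount=2 -> skip
r=35=100011 popcount=3 -> KEEP
r=36=100100 popcount=2 -> skip
r=37=100101 popcount=3 -> KEEP
r=38=100110 popcount=3 -> KEEP
r=39=100111 popcount=4 -> skip
r=40=101000 popcount=2 -> skip
r=41=101001 popcount=3 -> KEEP
r=42=101010 popcount=3 -> KEEP
r=43=101011 popcount=4 -> skip
r=44=101100 popcount=3 -> KEEP
r=45=101101 popcount=4 -> skip
r=46=101110 popcount=4 -> skip
r=47=101111 popcount=5 -> skip
r=48=110000 popcount=2 -> skip
r=49=110001 popcount=3 -> KEEP
r=50=110010 popcount=3 -> KEEP
Kept rows: 7 11 13 14 19 21 22 25 26 28 35 37 38 41 42 44 49 50

Answer: 7 11 13 14 19 21 22 25 26 28 35 37 38 41 42 44 49 50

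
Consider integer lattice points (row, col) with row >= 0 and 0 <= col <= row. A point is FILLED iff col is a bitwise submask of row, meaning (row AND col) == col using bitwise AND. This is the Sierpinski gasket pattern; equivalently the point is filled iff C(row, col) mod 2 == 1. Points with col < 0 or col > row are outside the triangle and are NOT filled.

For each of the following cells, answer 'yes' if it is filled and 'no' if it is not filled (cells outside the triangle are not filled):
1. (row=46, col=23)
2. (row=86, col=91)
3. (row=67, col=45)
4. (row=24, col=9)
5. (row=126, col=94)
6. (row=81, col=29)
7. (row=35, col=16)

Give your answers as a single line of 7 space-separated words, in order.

(46,23): row=0b101110, col=0b10111, row AND col = 0b110 = 6; 6 != 23 -> empty
(86,91): col outside [0, 86] -> not filled
(67,45): row=0b1000011, col=0b101101, row AND col = 0b1 = 1; 1 != 45 -> empty
(24,9): row=0b11000, col=0b1001, row AND col = 0b1000 = 8; 8 != 9 -> empty
(126,94): row=0b1111110, col=0b1011110, row AND col = 0b1011110 = 94; 94 == 94 -> filled
(81,29): row=0b1010001, col=0b11101, row AND col = 0b10001 = 17; 17 != 29 -> empty
(35,16): row=0b100011, col=0b10000, row AND col = 0b0 = 0; 0 != 16 -> empty

Answer: no no no no yes no no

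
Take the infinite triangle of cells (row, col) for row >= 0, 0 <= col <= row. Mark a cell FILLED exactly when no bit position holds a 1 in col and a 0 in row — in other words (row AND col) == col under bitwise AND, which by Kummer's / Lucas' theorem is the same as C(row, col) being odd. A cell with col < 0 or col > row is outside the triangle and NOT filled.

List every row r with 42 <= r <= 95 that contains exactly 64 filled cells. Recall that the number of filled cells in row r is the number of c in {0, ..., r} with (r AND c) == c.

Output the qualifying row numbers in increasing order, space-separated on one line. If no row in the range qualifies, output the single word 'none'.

Row r has 2^popcount(r) filled cells, so we need popcount(r) = log2(64) = 6.
Scan r = 42..95 and keep those with exactly 6 one-bits:
r=42=101010 popcount=3 -> skip
r=43=101011 popcount=4 -> skip
r=44=101100 popcount=3 -> skip
r=45=101101 popcount=4 -> skip
r=46=101110 popcount=4 -> skip
r=47=101111 popcount=5 -> skip
r=48=110000 popcount=2 -> skip
r=49=110001 popcount=3 -> skip
r=50=110010 popcount=3 -> skip
r=51=110011 popcount=4 -> skip
r=52=110100 popcount=3 -> skip
r=53=110101 popcount=4 -> skip
r=54=110110 popcount=4 -> skip
r=55=110111 popcount=5 -> skip
r=56=111000 popcount=3 -> skip
r=57=111001 popcount=4 -> skip
r=58=111010 popcount=4 -> skip
r=59=111011 popcount=5 -> skip
r=60=111100 popcount=4 -> skip
r=61=111101 popcount=5 -> skip
r=62=111110 popcount=5 -> skip
r=63=111111 popcount=6 -> KEEP
r=64=1000000 popcount=1 -> skip
r=65=1000001 popcount=2 -> skip
r=66=1000010 popcount=2 -> skip
r=67=1000011 popcount=3 -> skip
r=68=1000100 popcount=2 -> skip
r=69=1000101 popcount=3 -> skip
r=70=1000110 popcount=3 -> skip
r=71=1000111 popcount=4 -> skip
r=72=1001000 popcount=2 -> skip
r=73=1001001 popcount=3 -> skip
r=74=1001010 popcount=3 -> skip
r=75=1001011 popcount=4 -> skip
r=76=1001100 popcount=3 -> skip
r=77=1001101 popcount=4 -> skip
r=78=1001110 popcount=4 -> skip
r=79=1001111 popcount=5 -> skip
r=80=1010000 popcount=2 -> skip
r=81=1010001 popcount=3 -> skip
r=82=1010010 popcount=3 -> skip
r=83=1010011 popcount=4 -> skip
r=84=1010100 popcount=3 -> skip
r=85=1010101 popcount=4 -> skip
r=86=1010110 popcount=4 -> skip
r=87=1010111 popcount=5 -> skip
r=88=1011000 popcount=3 -> skip
r=89=1011001 popcount=4 -> skip
r=90=1011010 popcount=4 -> skip
r=91=1011011 popcount=5 -> skip
r=92=1011100 popcount=4 -> skip
r=93=1011101 popcount=5 -> skip
r=94=1011110 popcount=5 -> skip
r=95=1011111 popcount=6 -> KEEP
Kept rows: 63 95

Answer: 63 95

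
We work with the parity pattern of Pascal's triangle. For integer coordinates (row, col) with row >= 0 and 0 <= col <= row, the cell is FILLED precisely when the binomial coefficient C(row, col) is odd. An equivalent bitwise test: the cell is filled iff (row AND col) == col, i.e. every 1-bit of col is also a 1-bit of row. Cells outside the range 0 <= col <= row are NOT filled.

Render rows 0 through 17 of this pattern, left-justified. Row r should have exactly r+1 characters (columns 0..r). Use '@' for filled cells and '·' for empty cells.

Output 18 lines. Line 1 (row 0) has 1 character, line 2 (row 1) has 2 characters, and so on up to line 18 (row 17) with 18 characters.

Answer: @
@@
@·@
@@@@
@···@
@@··@@
@·@·@·@
@@@@@@@@
@·······@
@@······@@
@·@·····@·@
@@@@····@@@@
@···@···@···@
@@··@@··@@··@@
@·@·@·@·@·@·@·@
@@@@@@@@@@@@@@@@
@···············@
@@··············@@

Derivation:
r0=0: @
r1=1: @@
r2=10: @·@
r3=11: @@@@
r4=100: @···@
r5=101: @@··@@
r6=110: @·@·@·@
r7=111: @@@@@@@@
r8=1000: @·······@
r9=1001: @@······@@
r10=1010: @·@·····@·@
r11=1011: @@@@····@@@@
r12=1100: @···@···@···@
r13=1101: @@··@@··@@··@@
r14=1110: @·@·@·@·@·@·@·@
r15=1111: @@@@@@@@@@@@@@@@
r16=10000: @···············@
r17=10001: @@··············@@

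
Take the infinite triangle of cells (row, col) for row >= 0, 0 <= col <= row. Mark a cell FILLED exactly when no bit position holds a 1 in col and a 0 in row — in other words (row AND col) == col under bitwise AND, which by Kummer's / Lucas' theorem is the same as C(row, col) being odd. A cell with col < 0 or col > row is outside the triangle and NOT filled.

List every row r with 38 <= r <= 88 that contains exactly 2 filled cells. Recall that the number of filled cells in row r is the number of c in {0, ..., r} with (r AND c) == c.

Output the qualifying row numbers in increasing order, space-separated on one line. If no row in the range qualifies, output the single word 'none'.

Answer: 64

Derivation:
Row r has 2^popcount(r) filled cells, so we need popcount(r) = log2(2) = 1.
Scan r = 38..88 and keep those with exactly 1 one-bits:
r=38=100110 popcount=3 -> skip
r=39=100111 popcount=4 -> skip
r=40=101000 popcount=2 -> skip
r=41=101001 popcount=3 -> skip
r=42=101010 popcount=3 -> skip
r=43=101011 popcount=4 -> skip
r=44=101100 popcount=3 -> skip
r=45=101101 popcount=4 -> skip
r=46=101110 popcount=4 -> skip
r=47=101111 popcount=5 -> skip
r=48=110000 popcount=2 -> skip
r=49=110001 popcount=3 -> skip
r=50=110010 popcount=3 -> skip
r=51=110011 popcount=4 -> skip
r=52=110100 popcount=3 -> skip
r=53=110101 popcount=4 -> skip
r=54=110110 popcount=4 -> skip
r=55=110111 popcount=5 -> skip
r=56=111000 popcount=3 -> skip
r=57=111001 popcount=4 -> skip
r=58=111010 popcount=4 -> skip
r=59=111011 popcount=5 -> skip
r=60=111100 popcount=4 -> skip
r=61=111101 popcount=5 -> skip
r=62=111110 popcount=5 -> skip
r=63=111111 popcount=6 -> skip
r=64=1000000 popcount=1 -> KEEP
r=65=1000001 popcount=2 -> skip
r=66=1000010 popcount=2 -> skip
r=67=1000011 popcount=3 -> skip
r=68=1000100 popcount=2 -> skip
r=69=1000101 popcount=3 -> skip
r=70=1000110 popcount=3 -> skip
r=71=1000111 popcount=4 -> skip
r=72=1001000 popcount=2 -> skip
r=73=1001001 popcount=3 -> skip
r=74=1001010 popcount=3 -> skip
r=75=1001011 popcount=4 -> skip
r=76=1001100 popcount=3 -> skip
r=77=1001101 popcount=4 -> skip
r=78=1001110 popcount=4 -> skip
r=79=1001111 popcount=5 -> skip
r=80=1010000 popcount=2 -> skip
r=81=1010001 popcount=3 -> skip
r=82=1010010 popcount=3 -> skip
r=83=1010011 popcount=4 -> skip
r=84=1010100 popcount=3 -> skip
r=85=1010101 popcount=4 -> skip
r=86=1010110 popcount=4 -> skip
r=87=1010111 popcount=5 -> skip
r=88=1011000 popcount=3 -> skip
Kept rows: 64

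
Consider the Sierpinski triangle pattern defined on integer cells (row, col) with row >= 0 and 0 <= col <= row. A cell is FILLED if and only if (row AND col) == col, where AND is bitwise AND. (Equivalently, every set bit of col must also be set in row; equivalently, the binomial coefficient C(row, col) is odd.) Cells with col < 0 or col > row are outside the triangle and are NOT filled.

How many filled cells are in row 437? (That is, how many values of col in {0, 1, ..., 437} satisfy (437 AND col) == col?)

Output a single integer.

Answer: 64

Derivation:
437 in binary = 110110101
popcount(437) = number of 1-bits in 110110101 = 6
A col c satisfies (437 AND c) == c iff every set bit of c is also set in 437; each of the 6 set bits of 437 can independently be on or off in c.
count = 2^6 = 64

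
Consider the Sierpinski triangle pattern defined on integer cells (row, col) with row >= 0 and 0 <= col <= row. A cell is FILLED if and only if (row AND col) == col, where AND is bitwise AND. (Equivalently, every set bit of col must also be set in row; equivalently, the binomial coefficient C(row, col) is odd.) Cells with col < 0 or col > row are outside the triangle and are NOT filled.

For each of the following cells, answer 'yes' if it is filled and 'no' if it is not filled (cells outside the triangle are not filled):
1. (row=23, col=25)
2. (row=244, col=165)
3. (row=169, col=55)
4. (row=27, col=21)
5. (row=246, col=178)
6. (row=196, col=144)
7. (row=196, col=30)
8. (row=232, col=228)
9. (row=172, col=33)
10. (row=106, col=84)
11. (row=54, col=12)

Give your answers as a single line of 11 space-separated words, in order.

(23,25): col outside [0, 23] -> not filled
(244,165): row=0b11110100, col=0b10100101, row AND col = 0b10100100 = 164; 164 != 165 -> empty
(169,55): row=0b10101001, col=0b110111, row AND col = 0b100001 = 33; 33 != 55 -> empty
(27,21): row=0b11011, col=0b10101, row AND col = 0b10001 = 17; 17 != 21 -> empty
(246,178): row=0b11110110, col=0b10110010, row AND col = 0b10110010 = 178; 178 == 178 -> filled
(196,144): row=0b11000100, col=0b10010000, row AND col = 0b10000000 = 128; 128 != 144 -> empty
(196,30): row=0b11000100, col=0b11110, row AND col = 0b100 = 4; 4 != 30 -> empty
(232,228): row=0b11101000, col=0b11100100, row AND col = 0b11100000 = 224; 224 != 228 -> empty
(172,33): row=0b10101100, col=0b100001, row AND col = 0b100000 = 32; 32 != 33 -> empty
(106,84): row=0b1101010, col=0b1010100, row AND col = 0b1000000 = 64; 64 != 84 -> empty
(54,12): row=0b110110, col=0b1100, row AND col = 0b100 = 4; 4 != 12 -> empty

Answer: no no no no yes no no no no no no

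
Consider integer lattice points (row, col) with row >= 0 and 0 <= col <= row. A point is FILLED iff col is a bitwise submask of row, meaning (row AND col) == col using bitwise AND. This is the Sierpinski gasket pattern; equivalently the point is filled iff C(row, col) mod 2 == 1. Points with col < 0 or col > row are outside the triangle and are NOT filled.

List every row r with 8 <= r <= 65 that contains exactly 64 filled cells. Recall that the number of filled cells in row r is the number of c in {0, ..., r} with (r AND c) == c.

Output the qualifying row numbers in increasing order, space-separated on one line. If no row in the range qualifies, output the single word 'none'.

Row r has 2^popcount(r) filled cells, so we need popcount(r) = log2(64) = 6.
Scan r = 8..65 and keep those with exactly 6 one-bits:
r=8=1000 popcount=1 -> skip
r=9=1001 popcount=2 -> skip
r=10=1010 popcount=2 -> skip
r=11=1011 popcount=3 -> skip
r=12=1100 popcount=2 -> skip
r=13=1101 popcount=3 -> skip
r=14=1110 popcount=3 -> skip
r=15=1111 popcount=4 -> skip
r=16=10000 popcount=1 -> skip
r=17=10001 popcount=2 -> skip
r=18=10010 popcount=2 -> skip
r=19=10011 popcount=3 -> skip
r=20=10100 popcount=2 -> skip
r=21=10101 popcount=3 -> skip
r=22=10110 popcount=3 -> skip
r=23=10111 popcount=4 -> skip
r=24=11000 popcount=2 -> skip
r=25=11001 popcount=3 -> skip
r=26=11010 popcount=3 -> skip
r=27=11011 popcount=4 -> skip
r=28=11100 popcount=3 -> skip
r=29=11101 popcount=4 -> skip
r=30=11110 popcount=4 -> skip
r=31=11111 popcount=5 -> skip
r=32=100000 popcount=1 -> skip
r=33=100001 popcount=2 -> skip
r=34=100010 popcount=2 -> skip
r=35=100011 popcount=3 -> skip
r=36=100100 popcount=2 -> skip
r=37=100101 popcount=3 -> skip
r=38=100110 popcount=3 -> skip
r=39=100111 popcount=4 -> skip
r=40=101000 popcount=2 -> skip
r=41=101001 popcount=3 -> skip
r=42=101010 popcount=3 -> skip
r=43=101011 popcount=4 -> skip
r=44=101100 popcount=3 -> skip
r=45=101101 popcount=4 -> skip
r=46=101110 popcount=4 -> skip
r=47=101111 popcount=5 -> skip
r=48=110000 popcount=2 -> skip
r=49=110001 popcount=3 -> skip
r=50=110010 popcount=3 -> skip
r=51=110011 popcount=4 -> skip
r=52=110100 popcount=3 -> skip
r=53=110101 popcount=4 -> skip
r=54=110110 popcount=4 -> skip
r=55=110111 popcount=5 -> skip
r=56=111000 popcount=3 -> skip
r=57=111001 popcount=4 -> skip
r=58=111010 popcount=4 -> skip
r=59=111011 popcount=5 -> skip
r=60=111100 popcount=4 -> skip
r=61=111101 popcount=5 -> skip
r=62=111110 popcount=5 -> skip
r=63=111111 popcount=6 -> KEEP
r=64=1000000 popcount=1 -> skip
r=65=1000001 popcount=2 -> skip
Kept rows: 63

Answer: 63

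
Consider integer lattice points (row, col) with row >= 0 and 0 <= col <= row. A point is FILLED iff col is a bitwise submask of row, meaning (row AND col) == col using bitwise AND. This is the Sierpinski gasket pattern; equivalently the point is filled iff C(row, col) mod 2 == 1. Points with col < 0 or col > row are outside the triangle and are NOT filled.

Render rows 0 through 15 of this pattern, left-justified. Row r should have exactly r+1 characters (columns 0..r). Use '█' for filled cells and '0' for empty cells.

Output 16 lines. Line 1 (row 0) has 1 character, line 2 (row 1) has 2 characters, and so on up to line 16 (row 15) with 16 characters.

Answer: █
██
█0█
████
█000█
██00██
█0█0█0█
████████
█0000000█
██000000██
█0█00000█0█
████0000████
█000█000█000█
██00██00██00██
█0█0█0█0█0█0█0█
████████████████

Derivation:
r0=0: █
r1=1: ██
r2=10: █0█
r3=11: ████
r4=100: █000█
r5=101: ██00██
r6=110: █0█0█0█
r7=111: ████████
r8=1000: █0000000█
r9=1001: ██000000██
r10=1010: █0█00000█0█
r11=1011: ████0000████
r12=1100: █000█000█000█
r13=1101: ██00██00██00██
r14=1110: █0█0█0█0█0█0█0█
r15=1111: ████████████████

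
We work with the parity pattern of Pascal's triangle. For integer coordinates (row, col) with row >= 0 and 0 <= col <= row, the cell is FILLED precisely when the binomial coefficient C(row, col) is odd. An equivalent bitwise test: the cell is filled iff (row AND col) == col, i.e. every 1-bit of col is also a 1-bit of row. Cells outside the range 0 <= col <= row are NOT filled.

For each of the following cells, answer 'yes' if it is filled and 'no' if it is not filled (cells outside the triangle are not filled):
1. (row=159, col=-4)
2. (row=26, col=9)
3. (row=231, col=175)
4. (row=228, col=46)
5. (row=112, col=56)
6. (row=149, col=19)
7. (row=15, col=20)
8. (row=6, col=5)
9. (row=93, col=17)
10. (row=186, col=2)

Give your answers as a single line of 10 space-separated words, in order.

(159,-4): col outside [0, 159] -> not filled
(26,9): row=0b11010, col=0b1001, row AND col = 0b1000 = 8; 8 != 9 -> empty
(231,175): row=0b11100111, col=0b10101111, row AND col = 0b10100111 = 167; 167 != 175 -> empty
(228,46): row=0b11100100, col=0b101110, row AND col = 0b100100 = 36; 36 != 46 -> empty
(112,56): row=0b1110000, col=0b111000, row AND col = 0b110000 = 48; 48 != 56 -> empty
(149,19): row=0b10010101, col=0b10011, row AND col = 0b10001 = 17; 17 != 19 -> empty
(15,20): col outside [0, 15] -> not filled
(6,5): row=0b110, col=0b101, row AND col = 0b100 = 4; 4 != 5 -> empty
(93,17): row=0b1011101, col=0b10001, row AND col = 0b10001 = 17; 17 == 17 -> filled
(186,2): row=0b10111010, col=0b10, row AND col = 0b10 = 2; 2 == 2 -> filled

Answer: no no no no no no no no yes yes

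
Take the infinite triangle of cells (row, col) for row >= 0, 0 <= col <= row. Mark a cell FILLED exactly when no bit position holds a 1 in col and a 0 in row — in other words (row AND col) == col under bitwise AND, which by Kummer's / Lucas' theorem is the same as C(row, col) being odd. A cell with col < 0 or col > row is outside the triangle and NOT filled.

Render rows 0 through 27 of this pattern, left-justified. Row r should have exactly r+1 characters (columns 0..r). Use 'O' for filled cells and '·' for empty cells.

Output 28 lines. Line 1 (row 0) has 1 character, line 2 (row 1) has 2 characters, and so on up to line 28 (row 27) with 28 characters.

r0=0: O
r1=1: OO
r2=10: O·O
r3=11: OOOO
r4=100: O···O
r5=101: OO··OO
r6=110: O·O·O·O
r7=111: OOOOOOOO
r8=1000: O·······O
r9=1001: OO······OO
r10=1010: O·O·····O·O
r11=1011: OOOO····OOOO
r12=1100: O···O···O···O
r13=1101: OO··OO··OO··OO
r14=1110: O·O·O·O·O·O·O·O
r15=1111: OOOOOOOOOOOOOOOO
r16=10000: O···············O
r17=10001: OO··············OO
r18=10010: O·O·············O·O
r19=10011: OOOO············OOOO
r20=10100: O···O···········O···O
r21=10101: OO··OO··········OO··OO
r22=10110: O·O·O·O·········O·O·O·O
r23=10111: OOOOOOOO········OOOOOOOO
r24=11000: O·······O·······O·······O
r25=11001: OO······OO······OO······OO
r26=11010: O·O·····O·O·····O·O·····O·O
r27=11011: OOOO····OOOO····OOOO····OOOO

Answer: O
OO
O·O
OOOO
O···O
OO··OO
O·O·O·O
OOOOOOOO
O·······O
OO······OO
O·O·····O·O
OOOO····OOOO
O···O···O···O
OO··OO··OO··OO
O·O·O·O·O·O·O·O
OOOOOOOOOOOOOOOO
O···············O
OO··············OO
O·O·············O·O
OOOO············OOOO
O···O···········O···O
OO··OO··········OO··OO
O·O·O·O·········O·O·O·O
OOOOOOOO········OOOOOOOO
O·······O·······O·······O
OO······OO······OO······OO
O·O·····O·O·····O·O·····O·O
OOOO····OOOO····OOOO····OOOO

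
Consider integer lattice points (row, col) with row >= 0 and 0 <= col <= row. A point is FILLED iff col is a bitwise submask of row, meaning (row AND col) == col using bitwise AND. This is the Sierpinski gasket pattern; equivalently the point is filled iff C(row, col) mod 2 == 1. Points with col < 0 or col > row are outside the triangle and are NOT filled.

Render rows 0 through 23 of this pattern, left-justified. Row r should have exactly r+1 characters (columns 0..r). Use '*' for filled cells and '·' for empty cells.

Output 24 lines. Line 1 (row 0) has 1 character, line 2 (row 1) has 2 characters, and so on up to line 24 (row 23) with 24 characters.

r0=0: *
r1=1: **
r2=10: *·*
r3=11: ****
r4=100: *···*
r5=101: **··**
r6=110: *·*·*·*
r7=111: ********
r8=1000: *·······*
r9=1001: **······**
r10=1010: *·*·····*·*
r11=1011: ****····****
r12=1100: *···*···*···*
r13=1101: **··**··**··**
r14=1110: *·*·*·*·*·*·*·*
r15=1111: ****************
r16=10000: *···············*
r17=10001: **··············**
r18=10010: *·*·············*·*
r19=10011: ****············****
r20=10100: *···*···········*···*
r21=10101: **··**··········**··**
r22=10110: *·*·*·*·········*·*·*·*
r23=10111: ********········********

Answer: *
**
*·*
****
*···*
**··**
*·*·*·*
********
*·······*
**······**
*·*·····*·*
****····****
*···*···*···*
**··**··**··**
*·*·*·*·*·*·*·*
****************
*···············*
**··············**
*·*·············*·*
****············****
*···*···········*···*
**··**··········**··**
*·*·*·*·········*·*·*·*
********········********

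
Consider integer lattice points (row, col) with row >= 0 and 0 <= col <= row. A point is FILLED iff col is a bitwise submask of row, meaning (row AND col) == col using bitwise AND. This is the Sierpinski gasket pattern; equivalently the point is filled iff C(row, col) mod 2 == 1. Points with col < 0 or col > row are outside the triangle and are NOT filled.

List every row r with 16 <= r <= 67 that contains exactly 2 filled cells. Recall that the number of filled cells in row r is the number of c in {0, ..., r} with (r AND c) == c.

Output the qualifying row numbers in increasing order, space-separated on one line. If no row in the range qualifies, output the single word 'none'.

Answer: 16 32 64

Derivation:
Row r has 2^popcount(r) filled cells, so we need popcount(r) = log2(2) = 1.
Scan r = 16..67 and keep those with exactly 1 one-bits:
r=16=10000 popcount=1 -> KEEP
r=17=10001 popcount=2 -> skip
r=18=10010 popcount=2 -> skip
r=19=10011 popcount=3 -> skip
r=20=10100 popcount=2 -> skip
r=21=10101 popcount=3 -> skip
r=22=10110 popcount=3 -> skip
r=23=10111 popcount=4 -> skip
r=24=11000 popcount=2 -> skip
r=25=11001 popcount=3 -> skip
r=26=11010 popcount=3 -> skip
r=27=11011 popcount=4 -> skip
r=28=11100 popcount=3 -> skip
r=29=11101 popcount=4 -> skip
r=30=11110 popcount=4 -> skip
r=31=11111 popcount=5 -> skip
r=32=100000 popcount=1 -> KEEP
r=33=100001 popcount=2 -> skip
r=34=100010 popcount=2 -> skip
r=35=100011 popcount=3 -> skip
r=36=100100 popcount=2 -> skip
r=37=100101 popcount=3 -> skip
r=38=100110 popcount=3 -> skip
r=39=100111 popcount=4 -> skip
r=40=101000 popcount=2 -> skip
r=41=101001 popcount=3 -> skip
r=42=101010 popcount=3 -> skip
r=43=101011 popcount=4 -> skip
r=44=101100 popcount=3 -> skip
r=45=101101 popcount=4 -> skip
r=46=101110 popcount=4 -> skip
r=47=101111 popcount=5 -> skip
r=48=110000 popcount=2 -> skip
r=49=110001 popcount=3 -> skip
r=50=110010 popcount=3 -> skip
r=51=110011 popcount=4 -> skip
r=52=110100 popcount=3 -> skip
r=53=110101 popcount=4 -> skip
r=54=110110 popcount=4 -> skip
r=55=110111 popcount=5 -> skip
r=56=111000 popcount=3 -> skip
r=57=111001 popcount=4 -> skip
r=58=111010 popcount=4 -> skip
r=59=111011 popcount=5 -> skip
r=60=111100 popcount=4 -> skip
r=61=111101 popcount=5 -> skip
r=62=111110 popcount=5 -> skip
r=63=111111 popcount=6 -> skip
r=64=1000000 popcount=1 -> KEEP
r=65=1000001 popcount=2 -> skip
r=66=1000010 popcount=2 -> skip
r=67=1000011 popcount=3 -> skip
Kept rows: 16 32 64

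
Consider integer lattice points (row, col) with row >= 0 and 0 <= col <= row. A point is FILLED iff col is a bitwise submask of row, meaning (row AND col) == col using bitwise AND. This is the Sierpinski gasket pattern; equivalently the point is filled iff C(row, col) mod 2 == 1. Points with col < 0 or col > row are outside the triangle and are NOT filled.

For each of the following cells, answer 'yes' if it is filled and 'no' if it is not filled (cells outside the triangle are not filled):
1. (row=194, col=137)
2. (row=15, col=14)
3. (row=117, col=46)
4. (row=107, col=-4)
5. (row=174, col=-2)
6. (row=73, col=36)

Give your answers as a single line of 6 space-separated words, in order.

Answer: no yes no no no no

Derivation:
(194,137): row=0b11000010, col=0b10001001, row AND col = 0b10000000 = 128; 128 != 137 -> empty
(15,14): row=0b1111, col=0b1110, row AND col = 0b1110 = 14; 14 == 14 -> filled
(117,46): row=0b1110101, col=0b101110, row AND col = 0b100100 = 36; 36 != 46 -> empty
(107,-4): col outside [0, 107] -> not filled
(174,-2): col outside [0, 174] -> not filled
(73,36): row=0b1001001, col=0b100100, row AND col = 0b0 = 0; 0 != 36 -> empty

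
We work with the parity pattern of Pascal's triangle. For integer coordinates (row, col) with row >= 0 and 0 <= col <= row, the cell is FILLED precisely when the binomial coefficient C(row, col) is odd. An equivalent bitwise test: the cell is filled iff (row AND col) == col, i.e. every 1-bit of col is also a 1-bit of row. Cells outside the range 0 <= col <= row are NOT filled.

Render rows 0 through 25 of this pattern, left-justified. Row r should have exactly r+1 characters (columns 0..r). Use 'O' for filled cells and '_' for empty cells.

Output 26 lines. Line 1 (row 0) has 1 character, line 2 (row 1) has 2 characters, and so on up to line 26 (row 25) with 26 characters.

r0=0: O
r1=1: OO
r2=10: O_O
r3=11: OOOO
r4=100: O___O
r5=101: OO__OO
r6=110: O_O_O_O
r7=111: OOOOOOOO
r8=1000: O_______O
r9=1001: OO______OO
r10=1010: O_O_____O_O
r11=1011: OOOO____OOOO
r12=1100: O___O___O___O
r13=1101: OO__OO__OO__OO
r14=1110: O_O_O_O_O_O_O_O
r15=1111: OOOOOOOOOOOOOOOO
r16=10000: O_______________O
r17=10001: OO______________OO
r18=10010: O_O_____________O_O
r19=10011: OOOO____________OOOO
r20=10100: O___O___________O___O
r21=10101: OO__OO__________OO__OO
r22=10110: O_O_O_O_________O_O_O_O
r23=10111: OOOOOOOO________OOOOOOOO
r24=11000: O_______O_______O_______O
r25=11001: OO______OO______OO______OO

Answer: O
OO
O_O
OOOO
O___O
OO__OO
O_O_O_O
OOOOOOOO
O_______O
OO______OO
O_O_____O_O
OOOO____OOOO
O___O___O___O
OO__OO__OO__OO
O_O_O_O_O_O_O_O
OOOOOOOOOOOOOOOO
O_______________O
OO______________OO
O_O_____________O_O
OOOO____________OOOO
O___O___________O___O
OO__OO__________OO__OO
O_O_O_O_________O_O_O_O
OOOOOOOO________OOOOOOOO
O_______O_______O_______O
OO______OO______OO______OO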